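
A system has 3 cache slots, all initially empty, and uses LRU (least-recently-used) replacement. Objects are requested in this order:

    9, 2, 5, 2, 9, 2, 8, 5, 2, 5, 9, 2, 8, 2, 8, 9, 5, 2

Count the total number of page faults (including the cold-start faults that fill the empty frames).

9 -> fault, frames {9}
2 -> fault, frames {9,2}
5 -> fault, frames {9,2,5}
2 -> hit
9 -> hit
2 -> hit
8 -> fault, evict 5, frames {9,2,8}
5 -> fault, evict 9, frames {2,8,5}
2 -> hit
5 -> hit
9 -> fault, evict 8, frames {2,5,9}
2 -> hit
8 -> fault, evict 5, frames {9,2,8}
2 -> hit
8 -> hit
9 -> hit
5 -> fault, evict 2, frames {8,9,5}
2 -> fault, evict 8, frames {9,5,2}
Page faults: 9.

9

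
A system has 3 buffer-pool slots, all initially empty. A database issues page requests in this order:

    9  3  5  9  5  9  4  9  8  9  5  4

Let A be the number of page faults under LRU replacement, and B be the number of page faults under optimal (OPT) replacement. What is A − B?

1

Under LRU: F F F . . . F . F . F F → 7 faults.
Under OPT: F F F . . . F . F . . F → 6 faults.
A − B = 7 − 6 = 1.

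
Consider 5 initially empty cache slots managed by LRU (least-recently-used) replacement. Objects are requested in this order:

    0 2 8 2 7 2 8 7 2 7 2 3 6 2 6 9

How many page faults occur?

7

0 → miss, frames {0}
2 → miss, frames {0,2}
8 → miss, frames {0,2,8}
2 → hit
7 → miss, frames {0,8,2,7}
2 → hit
8 → hit
7 → hit
2 → hit
7 → hit
2 → hit
3 → miss, frames {0,8,7,2,3}
6 → miss, evict 0, frames {8,7,2,3,6}
2 → hit
6 → hit
9 → miss, evict 8, frames {7,3,2,6,9}
Page faults: 7.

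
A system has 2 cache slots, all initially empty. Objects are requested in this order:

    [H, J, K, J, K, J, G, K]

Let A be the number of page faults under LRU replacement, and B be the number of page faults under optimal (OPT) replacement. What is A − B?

1

Under LRU: F F F . . . F F → 5 faults.
Under OPT: F F F . . . F . → 4 faults.
A − B = 5 − 4 = 1.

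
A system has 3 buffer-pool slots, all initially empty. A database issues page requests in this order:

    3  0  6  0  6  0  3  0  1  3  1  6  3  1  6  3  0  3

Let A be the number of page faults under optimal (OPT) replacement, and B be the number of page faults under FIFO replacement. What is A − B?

-1

Under OPT: F F F . . . . . F . . . . . . . F . → 5 faults.
Under FIFO: F F F . . . . . F F . . . . . . F . → 6 faults.
A − B = 5 − 6 = -1.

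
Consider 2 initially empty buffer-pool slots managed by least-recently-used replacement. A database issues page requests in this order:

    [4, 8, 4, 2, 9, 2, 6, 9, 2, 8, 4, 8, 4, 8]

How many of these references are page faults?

4 -> fault, frames [4]
8 -> fault, frames [4, 8]
4 -> hit
2 -> fault, evict 8, frames [4, 2]
9 -> fault, evict 4, frames [2, 9]
2 -> hit
6 -> fault, evict 9, frames [2, 6]
9 -> fault, evict 2, frames [6, 9]
2 -> fault, evict 6, frames [9, 2]
8 -> fault, evict 9, frames [2, 8]
4 -> fault, evict 2, frames [8, 4]
8 -> hit
4 -> hit
8 -> hit
Page faults: 9.

9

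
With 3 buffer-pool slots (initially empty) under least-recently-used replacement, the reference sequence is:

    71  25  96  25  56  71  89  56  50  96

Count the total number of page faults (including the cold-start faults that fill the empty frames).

71 → fault, frames (71)
25 → fault, frames (71 25)
96 → fault, frames (71 25 96)
25 → hit
56 → fault, evict 71, frames (96 25 56)
71 → fault, evict 96, frames (25 56 71)
89 → fault, evict 25, frames (56 71 89)
56 → hit
50 → fault, evict 71, frames (89 56 50)
96 → fault, evict 89, frames (56 50 96)
Page faults: 8.

8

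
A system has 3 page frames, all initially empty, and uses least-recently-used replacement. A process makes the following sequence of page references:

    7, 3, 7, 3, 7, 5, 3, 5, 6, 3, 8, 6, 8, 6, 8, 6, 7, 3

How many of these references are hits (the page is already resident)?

7 → fault, frames [7]
3 → fault, frames [7, 3]
7 → hit
3 → hit
7 → hit
5 → fault, frames [3, 7, 5]
3 → hit
5 → hit
6 → fault, evict 7, frames [3, 5, 6]
3 → hit
8 → fault, evict 5, frames [6, 3, 8]
6 → hit
8 → hit
6 → hit
8 → hit
6 → hit
7 → fault, evict 3, frames [8, 6, 7]
3 → fault, evict 8, frames [6, 7, 3]
Hits: 11.

11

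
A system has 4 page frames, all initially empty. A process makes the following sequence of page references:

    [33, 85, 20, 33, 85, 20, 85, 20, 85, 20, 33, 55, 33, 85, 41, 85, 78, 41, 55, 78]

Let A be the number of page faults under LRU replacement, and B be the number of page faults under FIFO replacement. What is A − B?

1

Under LRU: F F F . . . . . . . . F . . F . F . F . → 7 faults.
Under FIFO: F F F . . . . . . . . F . . F . F . . . → 6 faults.
A − B = 7 − 6 = 1.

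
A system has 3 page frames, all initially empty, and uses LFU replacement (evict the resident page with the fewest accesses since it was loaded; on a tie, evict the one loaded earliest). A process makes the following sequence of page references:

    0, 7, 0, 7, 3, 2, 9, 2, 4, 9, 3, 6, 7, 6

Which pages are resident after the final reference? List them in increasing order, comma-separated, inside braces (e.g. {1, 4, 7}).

0 → fault, frames {0}
7 → fault, frames {0,7}
0 → hit
7 → hit
3 → fault, frames {0,7,3}
2 → fault, evict 3, frames {0,7,2}
9 → fault, evict 2, frames {0,7,9}
2 → fault, evict 9, frames {0,7,2}
4 → fault, evict 2, frames {0,7,4}
9 → fault, evict 4, frames {0,7,9}
3 → fault, evict 9, frames {0,7,3}
6 → fault, evict 3, frames {0,7,6}
7 → hit
6 → hit

{0, 6, 7}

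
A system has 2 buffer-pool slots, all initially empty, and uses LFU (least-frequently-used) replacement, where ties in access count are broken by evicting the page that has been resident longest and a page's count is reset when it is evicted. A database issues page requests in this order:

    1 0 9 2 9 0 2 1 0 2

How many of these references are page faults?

9

1 → miss, frames (1)
0 → miss, frames (1 0)
9 → miss, evict 1, frames (0 9)
2 → miss, evict 0, frames (9 2)
9 → hit
0 → miss, evict 2, frames (9 0)
2 → miss, evict 0, frames (9 2)
1 → miss, evict 2, frames (9 1)
0 → miss, evict 1, frames (9 0)
2 → miss, evict 0, frames (9 2)
Page faults: 9.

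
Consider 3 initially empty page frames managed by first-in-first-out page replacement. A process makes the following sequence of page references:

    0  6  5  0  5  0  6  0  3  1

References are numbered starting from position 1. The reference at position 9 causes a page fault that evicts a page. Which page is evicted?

0

pos 1: 0: miss, frames {0}
pos 2: 6: miss, frames {0,6}
pos 3: 5: miss, frames {0,6,5}
pos 4: 0: hit
pos 5: 5: hit
pos 6: 0: hit
pos 7: 6: hit
pos 8: 0: hit
pos 9: 3: miss, evict 0, frames {6,5,3}
At position 9, page 0 is evicted.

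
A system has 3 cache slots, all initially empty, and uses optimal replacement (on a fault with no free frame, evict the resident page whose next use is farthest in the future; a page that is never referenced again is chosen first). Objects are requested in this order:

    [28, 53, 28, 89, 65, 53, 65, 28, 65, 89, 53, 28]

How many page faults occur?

5

28 -> miss, frames [28]
53 -> miss, frames [28, 53]
28 -> hit
89 -> miss, frames [28, 53, 89]
65 -> miss, evict 89, frames [28, 53, 65]
53 -> hit
65 -> hit
28 -> hit
65 -> hit
89 -> miss, evict 65, frames [28, 53, 89]
53 -> hit
28 -> hit
Page faults: 5.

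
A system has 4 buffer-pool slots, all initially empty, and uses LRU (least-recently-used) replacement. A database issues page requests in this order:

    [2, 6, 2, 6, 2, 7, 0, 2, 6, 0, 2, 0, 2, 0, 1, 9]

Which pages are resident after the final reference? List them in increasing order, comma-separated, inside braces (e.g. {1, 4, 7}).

{0, 1, 2, 9}

2: miss, frames {2}
6: miss, frames {2,6}
2: hit
6: hit
2: hit
7: miss, frames {6,2,7}
0: miss, frames {6,2,7,0}
2: hit
6: hit
0: hit
2: hit
0: hit
2: hit
0: hit
1: miss, evict 7, frames {6,2,0,1}
9: miss, evict 6, frames {2,0,1,9}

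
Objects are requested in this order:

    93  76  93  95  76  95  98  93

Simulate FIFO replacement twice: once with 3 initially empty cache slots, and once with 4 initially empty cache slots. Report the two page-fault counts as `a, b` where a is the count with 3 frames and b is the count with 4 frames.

5, 4

3 frames: F F . F . . F F → 5 faults.
4 frames: F F . F . . F . → 4 faults.
4 < 5: adding a frame reduced faults, as is typical.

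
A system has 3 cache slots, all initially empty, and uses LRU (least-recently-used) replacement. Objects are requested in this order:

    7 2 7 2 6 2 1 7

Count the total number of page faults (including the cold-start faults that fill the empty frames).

7: fault, frames (7)
2: fault, frames (7 2)
7: hit
2: hit
6: fault, frames (7 2 6)
2: hit
1: fault, evict 7, frames (6 2 1)
7: fault, evict 6, frames (2 1 7)
Page faults: 5.

5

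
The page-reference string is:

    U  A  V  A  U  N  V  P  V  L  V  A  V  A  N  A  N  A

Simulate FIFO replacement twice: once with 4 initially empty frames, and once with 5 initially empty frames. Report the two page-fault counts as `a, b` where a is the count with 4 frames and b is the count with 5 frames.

9, 6

4 frames: F F F . . F . F . F . F F . F . . . → 9 faults.
5 frames: F F F . . F . F . F . . . . . . . . → 6 faults.
6 < 9: adding a frame reduced faults, as is typical.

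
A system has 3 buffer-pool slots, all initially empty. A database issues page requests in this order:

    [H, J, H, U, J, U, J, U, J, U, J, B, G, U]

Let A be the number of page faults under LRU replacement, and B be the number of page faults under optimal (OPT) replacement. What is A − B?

1

Under LRU: F F . F . . . . . . . F F F → 6 faults.
Under OPT: F F . F . . . . . . . F F . → 5 faults.
A − B = 6 − 5 = 1.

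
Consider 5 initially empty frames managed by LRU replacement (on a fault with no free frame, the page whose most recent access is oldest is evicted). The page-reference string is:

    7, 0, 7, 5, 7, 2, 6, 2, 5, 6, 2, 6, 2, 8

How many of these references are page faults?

7 -> miss, frames {7}
0 -> miss, frames {7,0}
7 -> hit
5 -> miss, frames {0,7,5}
7 -> hit
2 -> miss, frames {0,5,7,2}
6 -> miss, frames {0,5,7,2,6}
2 -> hit
5 -> hit
6 -> hit
2 -> hit
6 -> hit
2 -> hit
8 -> miss, evict 0, frames {7,5,6,2,8}
Page faults: 6.

6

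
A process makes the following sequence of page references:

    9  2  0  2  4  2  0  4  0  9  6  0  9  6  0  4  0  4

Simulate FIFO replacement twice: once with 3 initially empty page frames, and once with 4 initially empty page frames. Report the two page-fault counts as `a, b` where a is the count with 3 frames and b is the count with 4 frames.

3 frames: F F F . F . . . . F F F . . . F . . → 8 faults.
4 frames: F F F . F . . . . . F . F . . . . . → 6 faults.
6 < 8: adding a frame reduced faults, as is typical.

8, 6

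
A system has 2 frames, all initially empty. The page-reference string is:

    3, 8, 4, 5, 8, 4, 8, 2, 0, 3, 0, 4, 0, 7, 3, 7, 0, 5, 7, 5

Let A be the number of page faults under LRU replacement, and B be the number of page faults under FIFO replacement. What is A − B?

Under LRU: F F F F F F . F F F . F . F F . F F F . → 15 faults.
Under FIFO: F F F F F F . F F F . F F F F . F F F . → 16 faults.
A − B = 15 − 16 = -1.

-1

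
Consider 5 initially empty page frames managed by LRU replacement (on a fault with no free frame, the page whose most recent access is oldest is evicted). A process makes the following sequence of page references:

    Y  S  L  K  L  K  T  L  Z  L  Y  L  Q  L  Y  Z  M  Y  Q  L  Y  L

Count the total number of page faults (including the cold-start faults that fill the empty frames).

Y: miss, frames [Y]
S: miss, frames [Y, S]
L: miss, frames [Y, S, L]
K: miss, frames [Y, S, L, K]
L: hit
K: hit
T: miss, frames [Y, S, L, K, T]
L: hit
Z: miss, evict Y, frames [S, K, T, L, Z]
L: hit
Y: miss, evict S, frames [K, T, Z, L, Y]
L: hit
Q: miss, evict K, frames [T, Z, Y, L, Q]
L: hit
Y: hit
Z: hit
M: miss, evict T, frames [Q, L, Y, Z, M]
Y: hit
Q: hit
L: hit
Y: hit
L: hit
Page faults: 9.

9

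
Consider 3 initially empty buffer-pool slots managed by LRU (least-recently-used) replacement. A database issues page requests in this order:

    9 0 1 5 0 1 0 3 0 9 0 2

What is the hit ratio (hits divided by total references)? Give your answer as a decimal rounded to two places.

9 → miss, frames {9}
0 → miss, frames {9,0}
1 → miss, frames {9,0,1}
5 → miss, evict 9, frames {0,1,5}
0 → hit
1 → hit
0 → hit
3 → miss, evict 5, frames {1,0,3}
0 → hit
9 → miss, evict 1, frames {3,0,9}
0 → hit
2 → miss, evict 3, frames {9,0,2}
Hits: 5 of 12 references → 5/12 = 0.4167.

0.42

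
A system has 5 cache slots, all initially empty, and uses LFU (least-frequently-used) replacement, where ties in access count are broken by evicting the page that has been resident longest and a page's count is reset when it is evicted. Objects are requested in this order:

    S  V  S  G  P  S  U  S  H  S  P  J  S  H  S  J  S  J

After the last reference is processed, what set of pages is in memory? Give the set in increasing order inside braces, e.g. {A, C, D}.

S: miss, frames {S}
V: miss, frames {S,V}
S: hit
G: miss, frames {S,V,G}
P: miss, frames {S,V,G,P}
S: hit
U: miss, frames {S,V,G,P,U}
S: hit
H: miss, evict V, frames {S,G,P,U,H}
S: hit
P: hit
J: miss, evict G, frames {S,P,U,H,J}
S: hit
H: hit
S: hit
J: hit
S: hit
J: hit

{H, J, P, S, U}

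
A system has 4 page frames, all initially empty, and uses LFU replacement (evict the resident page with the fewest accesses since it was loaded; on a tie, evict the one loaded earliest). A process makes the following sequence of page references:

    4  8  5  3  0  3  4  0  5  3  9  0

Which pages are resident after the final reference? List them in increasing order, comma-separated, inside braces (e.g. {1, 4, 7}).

4: fault, frames (4)
8: fault, frames (4 8)
5: fault, frames (4 8 5)
3: fault, frames (4 8 5 3)
0: fault, evict 4, frames (8 5 3 0)
3: hit
4: fault, evict 8, frames (5 3 0 4)
0: hit
5: hit
3: hit
9: fault, evict 4, frames (5 3 0 9)
0: hit

{0, 3, 5, 9}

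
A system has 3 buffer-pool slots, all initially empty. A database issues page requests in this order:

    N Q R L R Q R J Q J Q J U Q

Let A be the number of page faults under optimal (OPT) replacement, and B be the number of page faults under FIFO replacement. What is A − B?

Under OPT: F F F F . . . F . . . . F . → 6 faults.
Under FIFO: F F F F . . . F F . . . F . → 7 faults.
A − B = 6 − 7 = -1.

-1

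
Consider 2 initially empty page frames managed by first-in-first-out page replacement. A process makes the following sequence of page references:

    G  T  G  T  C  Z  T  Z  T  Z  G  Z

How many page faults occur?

G: fault, frames (G)
T: fault, frames (G T)
G: hit
T: hit
C: fault, evict G, frames (T C)
Z: fault, evict T, frames (C Z)
T: fault, evict C, frames (Z T)
Z: hit
T: hit
Z: hit
G: fault, evict Z, frames (T G)
Z: fault, evict T, frames (G Z)
Page faults: 7.

7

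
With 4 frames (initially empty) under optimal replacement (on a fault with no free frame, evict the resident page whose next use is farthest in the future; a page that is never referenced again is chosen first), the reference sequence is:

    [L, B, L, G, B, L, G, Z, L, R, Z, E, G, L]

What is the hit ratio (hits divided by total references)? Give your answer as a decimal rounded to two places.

0.57

L → miss, frames [L]
B → miss, frames [L, B]
L → hit
G → miss, frames [L, B, G]
B → hit
L → hit
G → hit
Z → miss, frames [L, B, G, Z]
L → hit
R → miss, evict B, frames [L, G, Z, R]
Z → hit
E → miss, evict R, frames [L, G, Z, E]
G → hit
L → hit
Hits: 8 of 14 references → 8/14 = 0.5714.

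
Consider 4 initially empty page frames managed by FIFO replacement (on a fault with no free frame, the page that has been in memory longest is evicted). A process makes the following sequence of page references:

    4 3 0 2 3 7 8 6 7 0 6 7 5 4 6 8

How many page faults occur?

4: miss, frames [4]
3: miss, frames [4, 3]
0: miss, frames [4, 3, 0]
2: miss, frames [4, 3, 0, 2]
3: hit
7: miss, evict 4, frames [3, 0, 2, 7]
8: miss, evict 3, frames [0, 2, 7, 8]
6: miss, evict 0, frames [2, 7, 8, 6]
7: hit
0: miss, evict 2, frames [7, 8, 6, 0]
6: hit
7: hit
5: miss, evict 7, frames [8, 6, 0, 5]
4: miss, evict 8, frames [6, 0, 5, 4]
6: hit
8: miss, evict 6, frames [0, 5, 4, 8]
Page faults: 11.

11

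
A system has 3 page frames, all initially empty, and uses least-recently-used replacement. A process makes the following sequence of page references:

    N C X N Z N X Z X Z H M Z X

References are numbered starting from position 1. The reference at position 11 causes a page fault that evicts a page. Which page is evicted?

N

pos 1: N: miss, frames [N]
pos 2: C: miss, frames [N, C]
pos 3: X: miss, frames [N, C, X]
pos 4: N: hit
pos 5: Z: miss, evict C, frames [X, N, Z]
pos 6: N: hit
pos 7: X: hit
pos 8: Z: hit
pos 9: X: hit
pos 10: Z: hit
pos 11: H: miss, evict N, frames [X, Z, H]
At position 11, page N is evicted.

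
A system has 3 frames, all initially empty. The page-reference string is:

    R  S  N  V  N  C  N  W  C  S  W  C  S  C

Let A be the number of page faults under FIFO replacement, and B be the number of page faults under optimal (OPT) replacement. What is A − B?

Under FIFO: F F F F . F . F . F . . . . → 7 faults.
Under OPT: F F F F . F . F . . . . . . → 6 faults.
A − B = 7 − 6 = 1.

1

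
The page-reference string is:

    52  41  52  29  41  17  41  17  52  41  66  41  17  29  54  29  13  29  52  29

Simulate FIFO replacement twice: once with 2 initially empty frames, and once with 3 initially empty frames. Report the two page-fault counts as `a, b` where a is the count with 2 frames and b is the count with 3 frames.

2 frames: F F . F . F F . F . F F F F F . F F F . → 14 faults.
3 frames: F F . F . F . . F F F . F F F . F . F F → 13 faults.
13 < 14: adding a frame reduced faults, as is typical.

14, 13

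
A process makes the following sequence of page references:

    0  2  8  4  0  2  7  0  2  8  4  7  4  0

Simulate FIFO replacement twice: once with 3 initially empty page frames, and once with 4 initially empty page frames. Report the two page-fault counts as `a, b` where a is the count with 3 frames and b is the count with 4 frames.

10, 11

3 frames: F F F F F F F . . F F . . F → 10 faults.
4 frames: F F F F . . F F F F F F . F → 11 faults.
11 > 10: adding a frame increased faults — Belady's anomaly.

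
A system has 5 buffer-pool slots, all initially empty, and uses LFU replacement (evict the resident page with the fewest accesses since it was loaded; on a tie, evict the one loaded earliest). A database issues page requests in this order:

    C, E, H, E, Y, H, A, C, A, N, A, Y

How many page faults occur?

7

C -> miss, frames {C}
E -> miss, frames {C,E}
H -> miss, frames {C,E,H}
E -> hit
Y -> miss, frames {C,E,H,Y}
H -> hit
A -> miss, frames {C,E,H,Y,A}
C -> hit
A -> hit
N -> miss, evict Y, frames {C,E,H,A,N}
A -> hit
Y -> miss, evict N, frames {C,E,H,A,Y}
Page faults: 7.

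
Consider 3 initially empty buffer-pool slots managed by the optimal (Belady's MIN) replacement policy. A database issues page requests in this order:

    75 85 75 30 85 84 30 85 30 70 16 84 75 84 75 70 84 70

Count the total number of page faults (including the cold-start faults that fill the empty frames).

7

75 -> fault, frames (75)
85 -> fault, frames (75 85)
75 -> hit
30 -> fault, frames (75 85 30)
85 -> hit
84 -> fault, evict 75, frames (85 30 84)
30 -> hit
85 -> hit
30 -> hit
70 -> fault, evict 30, frames (85 84 70)
16 -> fault, evict 85, frames (84 70 16)
84 -> hit
75 -> fault, evict 16, frames (84 70 75)
84 -> hit
75 -> hit
70 -> hit
84 -> hit
70 -> hit
Page faults: 7.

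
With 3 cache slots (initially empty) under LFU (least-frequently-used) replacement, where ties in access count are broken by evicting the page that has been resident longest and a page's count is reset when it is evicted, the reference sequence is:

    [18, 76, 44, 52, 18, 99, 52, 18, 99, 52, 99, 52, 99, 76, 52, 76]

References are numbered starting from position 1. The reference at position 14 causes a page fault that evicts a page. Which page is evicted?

pos 1: 18: fault, frames [18]
pos 2: 76: fault, frames [18, 76]
pos 3: 44: fault, frames [18, 76, 44]
pos 4: 52: fault, evict 18, frames [76, 44, 52]
pos 5: 18: fault, evict 76, frames [44, 52, 18]
pos 6: 99: fault, evict 44, frames [52, 18, 99]
pos 7: 52: hit
pos 8: 18: hit
pos 9: 99: hit
pos 10: 52: hit
pos 11: 99: hit
pos 12: 52: hit
pos 13: 99: hit
pos 14: 76: fault, evict 18, frames [52, 99, 76]
At position 14, page 18 is evicted.

18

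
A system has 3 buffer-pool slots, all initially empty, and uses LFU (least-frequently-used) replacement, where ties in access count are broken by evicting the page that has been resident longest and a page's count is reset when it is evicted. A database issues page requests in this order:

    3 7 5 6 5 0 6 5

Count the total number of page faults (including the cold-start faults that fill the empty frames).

3: fault, frames [3]
7: fault, frames [3, 7]
5: fault, frames [3, 7, 5]
6: fault, evict 3, frames [7, 5, 6]
5: hit
0: fault, evict 7, frames [5, 6, 0]
6: hit
5: hit
Page faults: 5.

5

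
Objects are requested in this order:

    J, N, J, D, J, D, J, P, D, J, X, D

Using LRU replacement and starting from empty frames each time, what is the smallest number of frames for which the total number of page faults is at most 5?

3

f=1: 12 faults
f=2: 8 faults
f=3: 5 faults
f=4: 5 faults
f=5: 5 faults
Smallest f with faults ≤ 5 is 3.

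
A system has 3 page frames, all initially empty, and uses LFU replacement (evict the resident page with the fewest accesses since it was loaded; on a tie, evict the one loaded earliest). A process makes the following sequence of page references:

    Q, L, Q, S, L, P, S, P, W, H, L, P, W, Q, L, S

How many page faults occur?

11

Q: miss, frames (Q)
L: miss, frames (Q L)
Q: hit
S: miss, frames (Q L S)
L: hit
P: miss, evict S, frames (Q L P)
S: miss, evict P, frames (Q L S)
P: miss, evict S, frames (Q L P)
W: miss, evict P, frames (Q L W)
H: miss, evict W, frames (Q L H)
L: hit
P: miss, evict H, frames (Q L P)
W: miss, evict P, frames (Q L W)
Q: hit
L: hit
S: miss, evict W, frames (Q L S)
Page faults: 11.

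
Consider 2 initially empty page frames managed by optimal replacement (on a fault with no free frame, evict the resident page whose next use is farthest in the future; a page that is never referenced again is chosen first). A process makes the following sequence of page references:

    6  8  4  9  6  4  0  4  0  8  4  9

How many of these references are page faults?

8

6 → fault, frames [6]
8 → fault, frames [6, 8]
4 → fault, evict 8, frames [6, 4]
9 → fault, evict 4, frames [6, 9]
6 → hit
4 → fault, evict 6, frames [9, 4]
0 → fault, evict 9, frames [4, 0]
4 → hit
0 → hit
8 → fault, evict 0, frames [4, 8]
4 → hit
9 → fault, evict 8, frames [4, 9]
Page faults: 8.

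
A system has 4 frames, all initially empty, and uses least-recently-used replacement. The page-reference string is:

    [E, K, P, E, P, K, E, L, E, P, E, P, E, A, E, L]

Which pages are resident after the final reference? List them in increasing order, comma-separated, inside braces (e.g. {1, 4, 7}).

E → miss, frames {E}
K → miss, frames {E,K}
P → miss, frames {E,K,P}
E → hit
P → hit
K → hit
E → hit
L → miss, frames {P,K,E,L}
E → hit
P → hit
E → hit
P → hit
E → hit
A → miss, evict K, frames {L,P,E,A}
E → hit
L → hit

{A, E, L, P}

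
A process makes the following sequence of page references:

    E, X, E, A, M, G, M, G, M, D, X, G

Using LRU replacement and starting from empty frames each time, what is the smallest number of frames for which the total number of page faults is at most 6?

f=1: 12 faults
f=2: 8 faults
f=3: 8 faults
f=4: 7 faults
f=5: 7 faults
f=6: 6 faults
Smallest f with faults ≤ 6 is 6.

6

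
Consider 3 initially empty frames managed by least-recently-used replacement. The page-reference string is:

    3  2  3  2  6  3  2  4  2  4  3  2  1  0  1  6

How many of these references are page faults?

7

3 -> fault, frames (3)
2 -> fault, frames (3 2)
3 -> hit
2 -> hit
6 -> fault, frames (3 2 6)
3 -> hit
2 -> hit
4 -> fault, evict 6, frames (3 2 4)
2 -> hit
4 -> hit
3 -> hit
2 -> hit
1 -> fault, evict 4, frames (3 2 1)
0 -> fault, evict 3, frames (2 1 0)
1 -> hit
6 -> fault, evict 2, frames (0 1 6)
Page faults: 7.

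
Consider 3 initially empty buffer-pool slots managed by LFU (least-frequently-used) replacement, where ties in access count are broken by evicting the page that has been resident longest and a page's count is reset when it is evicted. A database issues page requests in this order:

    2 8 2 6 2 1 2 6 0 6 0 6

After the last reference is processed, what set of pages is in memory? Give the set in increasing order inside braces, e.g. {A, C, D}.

{0, 2, 6}

2 -> miss, frames {2}
8 -> miss, frames {2,8}
2 -> hit
6 -> miss, frames {2,8,6}
2 -> hit
1 -> miss, evict 8, frames {2,6,1}
2 -> hit
6 -> hit
0 -> miss, evict 1, frames {2,6,0}
6 -> hit
0 -> hit
6 -> hit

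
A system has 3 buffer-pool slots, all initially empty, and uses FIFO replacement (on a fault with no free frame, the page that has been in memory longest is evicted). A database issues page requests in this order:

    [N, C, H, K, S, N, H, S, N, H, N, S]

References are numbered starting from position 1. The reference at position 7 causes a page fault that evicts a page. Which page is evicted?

K

pos 1: N: miss, frames [N]
pos 2: C: miss, frames [N, C]
pos 3: H: miss, frames [N, C, H]
pos 4: K: miss, evict N, frames [C, H, K]
pos 5: S: miss, evict C, frames [H, K, S]
pos 6: N: miss, evict H, frames [K, S, N]
pos 7: H: miss, evict K, frames [S, N, H]
At position 7, page K is evicted.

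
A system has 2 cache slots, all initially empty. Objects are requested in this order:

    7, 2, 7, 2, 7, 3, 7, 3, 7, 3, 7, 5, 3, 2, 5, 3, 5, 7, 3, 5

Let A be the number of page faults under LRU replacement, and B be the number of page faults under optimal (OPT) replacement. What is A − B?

3

Under LRU: F F . . . F . . . . . F F F F F . F F F → 11 faults.
Under OPT: F F . . . F . . . . . F . F . F . F . F → 8 faults.
A − B = 11 − 8 = 3.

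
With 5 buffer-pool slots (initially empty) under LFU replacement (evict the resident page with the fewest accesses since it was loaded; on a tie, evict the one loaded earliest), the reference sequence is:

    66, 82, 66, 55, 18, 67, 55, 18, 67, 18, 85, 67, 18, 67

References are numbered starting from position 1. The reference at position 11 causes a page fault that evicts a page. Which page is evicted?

82

pos 1: 66 → fault, frames [66]
pos 2: 82 → fault, frames [66, 82]
pos 3: 66 → hit
pos 4: 55 → fault, frames [66, 82, 55]
pos 5: 18 → fault, frames [66, 82, 55, 18]
pos 6: 67 → fault, frames [66, 82, 55, 18, 67]
pos 7: 55 → hit
pos 8: 18 → hit
pos 9: 67 → hit
pos 10: 18 → hit
pos 11: 85 → fault, evict 82, frames [66, 55, 18, 67, 85]
At position 11, page 82 is evicted.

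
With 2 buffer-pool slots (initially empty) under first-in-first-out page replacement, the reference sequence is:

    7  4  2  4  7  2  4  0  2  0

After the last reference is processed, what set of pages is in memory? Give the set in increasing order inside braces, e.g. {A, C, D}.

7 -> miss, frames [7]
4 -> miss, frames [7, 4]
2 -> miss, evict 7, frames [4, 2]
4 -> hit
7 -> miss, evict 4, frames [2, 7]
2 -> hit
4 -> miss, evict 2, frames [7, 4]
0 -> miss, evict 7, frames [4, 0]
2 -> miss, evict 4, frames [0, 2]
0 -> hit

{0, 2}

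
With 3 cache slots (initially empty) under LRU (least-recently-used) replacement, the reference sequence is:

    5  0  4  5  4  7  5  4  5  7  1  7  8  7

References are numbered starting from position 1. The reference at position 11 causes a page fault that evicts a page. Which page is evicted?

4

pos 1: 5 → miss, frames {5}
pos 2: 0 → miss, frames {5,0}
pos 3: 4 → miss, frames {5,0,4}
pos 4: 5 → hit
pos 5: 4 → hit
pos 6: 7 → miss, evict 0, frames {5,4,7}
pos 7: 5 → hit
pos 8: 4 → hit
pos 9: 5 → hit
pos 10: 7 → hit
pos 11: 1 → miss, evict 4, frames {5,7,1}
At position 11, page 4 is evicted.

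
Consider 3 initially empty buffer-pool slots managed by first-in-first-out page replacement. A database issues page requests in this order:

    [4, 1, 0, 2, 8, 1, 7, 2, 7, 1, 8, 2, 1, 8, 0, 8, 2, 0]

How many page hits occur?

4: miss, frames {4}
1: miss, frames {4,1}
0: miss, frames {4,1,0}
2: miss, evict 4, frames {1,0,2}
8: miss, evict 1, frames {0,2,8}
1: miss, evict 0, frames {2,8,1}
7: miss, evict 2, frames {8,1,7}
2: miss, evict 8, frames {1,7,2}
7: hit
1: hit
8: miss, evict 1, frames {7,2,8}
2: hit
1: miss, evict 7, frames {2,8,1}
8: hit
0: miss, evict 2, frames {8,1,0}
8: hit
2: miss, evict 8, frames {1,0,2}
0: hit
Hits: 6.

6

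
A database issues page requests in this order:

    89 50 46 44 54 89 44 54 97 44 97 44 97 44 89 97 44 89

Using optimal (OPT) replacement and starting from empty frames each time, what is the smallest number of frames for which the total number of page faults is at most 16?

f=1: 18 faults
f=2: 9 faults
f=3: 6 faults
f=4: 6 faults
f=5: 6 faults
f=6: 6 faults
Smallest f with faults ≤ 16 is 2.

2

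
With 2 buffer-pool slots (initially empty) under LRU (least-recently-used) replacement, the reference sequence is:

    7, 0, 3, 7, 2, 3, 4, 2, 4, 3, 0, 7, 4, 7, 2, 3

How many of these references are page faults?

7: miss, frames {7}
0: miss, frames {7,0}
3: miss, evict 7, frames {0,3}
7: miss, evict 0, frames {3,7}
2: miss, evict 3, frames {7,2}
3: miss, evict 7, frames {2,3}
4: miss, evict 2, frames {3,4}
2: miss, evict 3, frames {4,2}
4: hit
3: miss, evict 2, frames {4,3}
0: miss, evict 4, frames {3,0}
7: miss, evict 3, frames {0,7}
4: miss, evict 0, frames {7,4}
7: hit
2: miss, evict 4, frames {7,2}
3: miss, evict 7, frames {2,3}
Page faults: 14.

14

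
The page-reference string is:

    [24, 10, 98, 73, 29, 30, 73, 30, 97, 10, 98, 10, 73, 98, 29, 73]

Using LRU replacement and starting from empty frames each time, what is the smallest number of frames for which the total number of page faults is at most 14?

2

f=1: 16 faults
f=2: 14 faults
f=3: 11 faults
f=4: 11 faults
f=5: 10 faults
f=6: 7 faults
f=7: 7 faults
Smallest f with faults ≤ 14 is 2.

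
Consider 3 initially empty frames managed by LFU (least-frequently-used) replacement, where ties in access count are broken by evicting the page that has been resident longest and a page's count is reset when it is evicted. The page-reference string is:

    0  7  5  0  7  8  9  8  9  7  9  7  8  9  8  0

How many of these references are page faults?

9

0 -> miss, frames {0}
7 -> miss, frames {0,7}
5 -> miss, frames {0,7,5}
0 -> hit
7 -> hit
8 -> miss, evict 5, frames {0,7,8}
9 -> miss, evict 8, frames {0,7,9}
8 -> miss, evict 9, frames {0,7,8}
9 -> miss, evict 8, frames {0,7,9}
7 -> hit
9 -> hit
7 -> hit
8 -> miss, evict 0, frames {7,9,8}
9 -> hit
8 -> hit
0 -> miss, evict 8, frames {7,9,0}
Page faults: 9.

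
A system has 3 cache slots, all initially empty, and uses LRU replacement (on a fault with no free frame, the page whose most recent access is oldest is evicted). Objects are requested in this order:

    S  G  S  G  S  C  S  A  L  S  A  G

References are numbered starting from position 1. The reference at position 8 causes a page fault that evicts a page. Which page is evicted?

pos 1: S: miss, frames {S}
pos 2: G: miss, frames {S,G}
pos 3: S: hit
pos 4: G: hit
pos 5: S: hit
pos 6: C: miss, frames {G,S,C}
pos 7: S: hit
pos 8: A: miss, evict G, frames {C,S,A}
At position 8, page G is evicted.

G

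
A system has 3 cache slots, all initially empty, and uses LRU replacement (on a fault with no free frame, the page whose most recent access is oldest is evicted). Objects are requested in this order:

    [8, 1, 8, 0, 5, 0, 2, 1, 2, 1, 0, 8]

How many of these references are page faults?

7

8: fault, frames {8}
1: fault, frames {8,1}
8: hit
0: fault, frames {1,8,0}
5: fault, evict 1, frames {8,0,5}
0: hit
2: fault, evict 8, frames {5,0,2}
1: fault, evict 5, frames {0,2,1}
2: hit
1: hit
0: hit
8: fault, evict 2, frames {1,0,8}
Page faults: 7.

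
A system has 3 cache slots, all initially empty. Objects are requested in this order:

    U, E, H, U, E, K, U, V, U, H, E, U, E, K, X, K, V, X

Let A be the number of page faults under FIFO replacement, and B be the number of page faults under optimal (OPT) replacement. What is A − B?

4

Under FIFO: F F F . . F F F . F F F . F F . F . → 12 faults.
Under OPT: F F F . . F . F . . F . . F F . . . → 8 faults.
A − B = 12 − 8 = 4.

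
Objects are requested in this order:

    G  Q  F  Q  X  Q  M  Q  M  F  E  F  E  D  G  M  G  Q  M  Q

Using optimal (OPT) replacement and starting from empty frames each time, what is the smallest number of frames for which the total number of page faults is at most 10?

3

f=1: 20 faults
f=2: 11 faults
f=3: 9 faults
f=4: 8 faults
f=5: 7 faults
f=6: 7 faults
f=7: 7 faults
Smallest f with faults ≤ 10 is 3.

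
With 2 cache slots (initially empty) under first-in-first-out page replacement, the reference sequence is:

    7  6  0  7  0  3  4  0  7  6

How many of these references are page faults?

9

7 -> miss, frames (7)
6 -> miss, frames (7 6)
0 -> miss, evict 7, frames (6 0)
7 -> miss, evict 6, frames (0 7)
0 -> hit
3 -> miss, evict 0, frames (7 3)
4 -> miss, evict 7, frames (3 4)
0 -> miss, evict 3, frames (4 0)
7 -> miss, evict 4, frames (0 7)
6 -> miss, evict 0, frames (7 6)
Page faults: 9.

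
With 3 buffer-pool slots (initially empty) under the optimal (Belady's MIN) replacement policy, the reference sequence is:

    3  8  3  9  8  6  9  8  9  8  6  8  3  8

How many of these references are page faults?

5

3: miss, frames (3)
8: miss, frames (3 8)
3: hit
9: miss, frames (3 8 9)
8: hit
6: miss, evict 3, frames (8 9 6)
9: hit
8: hit
9: hit
8: hit
6: hit
8: hit
3: miss, evict 6, frames (8 9 3)
8: hit
Page faults: 5.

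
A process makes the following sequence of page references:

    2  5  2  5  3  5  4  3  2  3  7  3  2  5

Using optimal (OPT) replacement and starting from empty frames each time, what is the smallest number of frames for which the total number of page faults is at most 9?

2

f=1: 14 faults
f=2: 8 faults
f=3: 6 faults
f=4: 5 faults
f=5: 5 faults
Smallest f with faults ≤ 9 is 2.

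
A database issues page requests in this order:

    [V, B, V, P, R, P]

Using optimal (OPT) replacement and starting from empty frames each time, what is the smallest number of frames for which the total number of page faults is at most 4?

f=1: 6 faults
f=2: 4 faults
f=3: 4 faults
f=4: 4 faults
Smallest f with faults ≤ 4 is 2.

2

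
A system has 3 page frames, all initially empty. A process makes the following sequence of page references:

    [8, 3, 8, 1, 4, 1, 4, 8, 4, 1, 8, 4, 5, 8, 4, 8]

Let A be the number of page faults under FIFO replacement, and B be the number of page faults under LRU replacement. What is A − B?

1

Under FIFO: F F . F F . . F . . . . F . . . → 6 faults.
Under LRU: F F . F F . . . . . . . F . . . → 5 faults.
A − B = 6 − 5 = 1.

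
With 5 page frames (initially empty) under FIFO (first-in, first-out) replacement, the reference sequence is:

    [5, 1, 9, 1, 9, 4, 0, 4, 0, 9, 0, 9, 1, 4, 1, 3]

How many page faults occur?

5: miss, frames {5}
1: miss, frames {5,1}
9: miss, frames {5,1,9}
1: hit
9: hit
4: miss, frames {5,1,9,4}
0: miss, frames {5,1,9,4,0}
4: hit
0: hit
9: hit
0: hit
9: hit
1: hit
4: hit
1: hit
3: miss, evict 5, frames {1,9,4,0,3}
Page faults: 6.

6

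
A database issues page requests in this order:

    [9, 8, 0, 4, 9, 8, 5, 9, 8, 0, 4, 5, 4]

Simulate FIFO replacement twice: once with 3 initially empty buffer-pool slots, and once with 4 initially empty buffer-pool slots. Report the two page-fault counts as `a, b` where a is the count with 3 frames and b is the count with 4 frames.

9, 10

3 frames: F F F F F F F . . F F . . → 9 faults.
4 frames: F F F F . . F F F F F F . → 10 faults.
10 > 9: adding a frame increased faults — Belady's anomaly.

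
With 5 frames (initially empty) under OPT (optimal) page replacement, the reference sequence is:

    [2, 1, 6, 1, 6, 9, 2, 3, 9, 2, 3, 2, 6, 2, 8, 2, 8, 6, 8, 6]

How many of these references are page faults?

6

2 -> miss, frames [2]
1 -> miss, frames [2, 1]
6 -> miss, frames [2, 1, 6]
1 -> hit
6 -> hit
9 -> miss, frames [2, 1, 6, 9]
2 -> hit
3 -> miss, frames [2, 1, 6, 9, 3]
9 -> hit
2 -> hit
3 -> hit
2 -> hit
6 -> hit
2 -> hit
8 -> miss, evict 3, frames [2, 1, 6, 9, 8]
2 -> hit
8 -> hit
6 -> hit
8 -> hit
6 -> hit
Page faults: 6.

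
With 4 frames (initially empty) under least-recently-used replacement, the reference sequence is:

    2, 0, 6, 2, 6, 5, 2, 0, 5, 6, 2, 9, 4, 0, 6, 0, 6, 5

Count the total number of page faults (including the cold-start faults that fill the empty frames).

9

2 -> miss, frames (2)
0 -> miss, frames (2 0)
6 -> miss, frames (2 0 6)
2 -> hit
6 -> hit
5 -> miss, frames (0 2 6 5)
2 -> hit
0 -> hit
5 -> hit
6 -> hit
2 -> hit
9 -> miss, evict 0, frames (5 6 2 9)
4 -> miss, evict 5, frames (6 2 9 4)
0 -> miss, evict 6, frames (2 9 4 0)
6 -> miss, evict 2, frames (9 4 0 6)
0 -> hit
6 -> hit
5 -> miss, evict 9, frames (4 0 6 5)
Page faults: 9.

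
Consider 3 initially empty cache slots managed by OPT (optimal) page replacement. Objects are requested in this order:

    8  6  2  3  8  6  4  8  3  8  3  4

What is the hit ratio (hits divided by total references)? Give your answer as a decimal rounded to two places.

8: fault, frames [8]
6: fault, frames [8, 6]
2: fault, frames [8, 6, 2]
3: fault, evict 2, frames [8, 6, 3]
8: hit
6: hit
4: fault, evict 6, frames [8, 3, 4]
8: hit
3: hit
8: hit
3: hit
4: hit
Hits: 7 of 12 references → 7/12 = 0.5833.

0.58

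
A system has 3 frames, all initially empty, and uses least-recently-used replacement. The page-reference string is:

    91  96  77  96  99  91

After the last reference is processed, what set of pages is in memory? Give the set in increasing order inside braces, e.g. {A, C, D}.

{91, 96, 99}

91 → miss, frames [91]
96 → miss, frames [91, 96]
77 → miss, frames [91, 96, 77]
96 → hit
99 → miss, evict 91, frames [77, 96, 99]
91 → miss, evict 77, frames [96, 99, 91]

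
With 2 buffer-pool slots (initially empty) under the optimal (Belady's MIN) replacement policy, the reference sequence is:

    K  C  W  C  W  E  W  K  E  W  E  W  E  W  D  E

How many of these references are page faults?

K: fault, frames {K}
C: fault, frames {K,C}
W: fault, evict K, frames {C,W}
C: hit
W: hit
E: fault, evict C, frames {W,E}
W: hit
K: fault, evict W, frames {E,K}
E: hit
W: fault, evict K, frames {E,W}
E: hit
W: hit
E: hit
W: hit
D: fault, evict W, frames {E,D}
E: hit
Page faults: 7.

7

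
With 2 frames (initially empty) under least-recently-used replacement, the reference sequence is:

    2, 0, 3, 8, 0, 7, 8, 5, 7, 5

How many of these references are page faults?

9

2 -> miss, frames {2}
0 -> miss, frames {2,0}
3 -> miss, evict 2, frames {0,3}
8 -> miss, evict 0, frames {3,8}
0 -> miss, evict 3, frames {8,0}
7 -> miss, evict 8, frames {0,7}
8 -> miss, evict 0, frames {7,8}
5 -> miss, evict 7, frames {8,5}
7 -> miss, evict 8, frames {5,7}
5 -> hit
Page faults: 9.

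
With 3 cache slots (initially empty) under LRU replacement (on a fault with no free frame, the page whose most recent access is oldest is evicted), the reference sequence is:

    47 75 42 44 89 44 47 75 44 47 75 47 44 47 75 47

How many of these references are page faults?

47 -> miss, frames {47}
75 -> miss, frames {47,75}
42 -> miss, frames {47,75,42}
44 -> miss, evict 47, frames {75,42,44}
89 -> miss, evict 75, frames {42,44,89}
44 -> hit
47 -> miss, evict 42, frames {89,44,47}
75 -> miss, evict 89, frames {44,47,75}
44 -> hit
47 -> hit
75 -> hit
47 -> hit
44 -> hit
47 -> hit
75 -> hit
47 -> hit
Page faults: 7.

7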